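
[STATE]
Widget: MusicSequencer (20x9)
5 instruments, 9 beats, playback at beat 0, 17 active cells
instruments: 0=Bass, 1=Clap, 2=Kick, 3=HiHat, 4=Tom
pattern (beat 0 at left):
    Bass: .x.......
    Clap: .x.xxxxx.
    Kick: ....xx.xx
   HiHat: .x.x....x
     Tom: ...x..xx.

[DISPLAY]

      ▼12345678     
  Bass·█·······     
  Clap·█·█████·     
  Kick····██·██     
 HiHat·█·█····█     
   Tom···█··██·     
                    
                    
                    


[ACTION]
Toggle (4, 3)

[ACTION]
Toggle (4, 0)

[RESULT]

      ▼12345678     
  Bass·█·······     
  Clap·█·█████·     
  Kick····██·██     
 HiHat·█·█····█     
   Tom█·····██·     
                    
                    
                    


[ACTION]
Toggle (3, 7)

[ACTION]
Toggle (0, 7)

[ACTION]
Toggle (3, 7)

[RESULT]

      ▼12345678     
  Bass·█·····█·     
  Clap·█·█████·     
  Kick····██·██     
 HiHat·█·█····█     
   Tom█·····██·     
                    
                    
                    


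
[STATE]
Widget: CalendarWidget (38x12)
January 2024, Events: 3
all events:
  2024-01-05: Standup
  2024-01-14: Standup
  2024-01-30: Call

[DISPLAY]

             January 2024             
Mo Tu We Th Fr Sa Su                  
 1  2  3  4  5*  6  7                 
 8  9 10 11 12 13 14*                 
15 16 17 18 19 20 21                  
22 23 24 25 26 27 28                  
29 30* 31                             
                                      
                                      
                                      
                                      
                                      


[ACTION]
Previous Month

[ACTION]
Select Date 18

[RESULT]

            December 2023             
Mo Tu We Th Fr Sa Su                  
             1  2  3                  
 4  5  6  7  8  9 10                  
11 12 13 14 15 16 17                  
[18] 19 20 21 22 23 24                
25 26 27 28 29 30 31                  
                                      
                                      
                                      
                                      
                                      


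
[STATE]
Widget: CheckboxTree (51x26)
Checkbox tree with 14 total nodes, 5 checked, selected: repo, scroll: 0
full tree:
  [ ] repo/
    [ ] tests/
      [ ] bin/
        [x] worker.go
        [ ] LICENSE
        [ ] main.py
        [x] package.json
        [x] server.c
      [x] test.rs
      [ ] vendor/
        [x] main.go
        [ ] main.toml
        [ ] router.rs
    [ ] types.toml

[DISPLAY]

>[-] repo/                                         
   [-] tests/                                      
     [-] bin/                                      
       [x] worker.go                               
       [ ] LICENSE                                 
       [ ] main.py                                 
       [x] package.json                            
       [x] server.c                                
     [x] test.rs                                   
     [-] vendor/                                   
       [x] main.go                                 
       [ ] main.toml                               
       [ ] router.rs                               
   [ ] types.toml                                  
                                                   
                                                   
                                                   
                                                   
                                                   
                                                   
                                                   
                                                   
                                                   
                                                   
                                                   
                                                   


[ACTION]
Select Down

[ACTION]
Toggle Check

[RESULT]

 [-] repo/                                         
>  [x] tests/                                      
     [x] bin/                                      
       [x] worker.go                               
       [x] LICENSE                                 
       [x] main.py                                 
       [x] package.json                            
       [x] server.c                                
     [x] test.rs                                   
     [x] vendor/                                   
       [x] main.go                                 
       [x] main.toml                               
       [x] router.rs                               
   [ ] types.toml                                  
                                                   
                                                   
                                                   
                                                   
                                                   
                                                   
                                                   
                                                   
                                                   
                                                   
                                                   
                                                   


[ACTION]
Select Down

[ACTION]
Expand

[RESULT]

 [-] repo/                                         
   [x] tests/                                      
>    [x] bin/                                      
       [x] worker.go                               
       [x] LICENSE                                 
       [x] main.py                                 
       [x] package.json                            
       [x] server.c                                
     [x] test.rs                                   
     [x] vendor/                                   
       [x] main.go                                 
       [x] main.toml                               
       [x] router.rs                               
   [ ] types.toml                                  
                                                   
                                                   
                                                   
                                                   
                                                   
                                                   
                                                   
                                                   
                                                   
                                                   
                                                   
                                                   


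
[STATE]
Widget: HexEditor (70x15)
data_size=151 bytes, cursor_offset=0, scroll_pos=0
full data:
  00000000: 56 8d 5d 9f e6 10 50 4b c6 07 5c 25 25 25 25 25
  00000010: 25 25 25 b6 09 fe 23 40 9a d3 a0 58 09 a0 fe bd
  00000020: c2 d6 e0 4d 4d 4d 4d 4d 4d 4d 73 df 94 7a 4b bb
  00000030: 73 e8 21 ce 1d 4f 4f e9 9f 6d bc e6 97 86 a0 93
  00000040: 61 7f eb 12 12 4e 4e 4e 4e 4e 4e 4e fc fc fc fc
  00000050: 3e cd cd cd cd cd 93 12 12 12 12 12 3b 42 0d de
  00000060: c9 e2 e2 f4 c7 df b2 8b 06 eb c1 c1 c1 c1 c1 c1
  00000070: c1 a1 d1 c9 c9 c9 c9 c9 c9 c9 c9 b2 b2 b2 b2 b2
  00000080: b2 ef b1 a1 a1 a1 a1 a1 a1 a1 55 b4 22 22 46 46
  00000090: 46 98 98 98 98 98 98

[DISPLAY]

00000000  56 8d 5d 9f e6 10 50 4b  c6 07 5c 25 25 25 25 25  |V.]...PK.
00000010  25 25 25 b6 09 fe 23 40  9a d3 a0 58 09 a0 fe bd  |%%%...#@.
00000020  c2 d6 e0 4d 4d 4d 4d 4d  4d 4d 73 df 94 7a 4b bb  |...MMMMMM
00000030  73 e8 21 ce 1d 4f 4f e9  9f 6d bc e6 97 86 a0 93  |s.!..OO..
00000040  61 7f eb 12 12 4e 4e 4e  4e 4e 4e 4e fc fc fc fc  |a....NNNN
00000050  3e cd cd cd cd cd 93 12  12 12 12 12 3b 42 0d de  |>........
00000060  c9 e2 e2 f4 c7 df b2 8b  06 eb c1 c1 c1 c1 c1 c1  |.........
00000070  c1 a1 d1 c9 c9 c9 c9 c9  c9 c9 c9 b2 b2 b2 b2 b2  |.........
00000080  b2 ef b1 a1 a1 a1 a1 a1  a1 a1 55 b4 22 22 46 46  |.........
00000090  46 98 98 98 98 98 98                              |F......  
                                                                      
                                                                      
                                                                      
                                                                      
                                                                      


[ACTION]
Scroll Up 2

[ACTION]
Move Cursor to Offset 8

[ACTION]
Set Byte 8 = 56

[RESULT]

00000000  56 8d 5d 9f e6 10 50 4b  56 07 5c 25 25 25 25 25  |V.]...PKV
00000010  25 25 25 b6 09 fe 23 40  9a d3 a0 58 09 a0 fe bd  |%%%...#@.
00000020  c2 d6 e0 4d 4d 4d 4d 4d  4d 4d 73 df 94 7a 4b bb  |...MMMMMM
00000030  73 e8 21 ce 1d 4f 4f e9  9f 6d bc e6 97 86 a0 93  |s.!..OO..
00000040  61 7f eb 12 12 4e 4e 4e  4e 4e 4e 4e fc fc fc fc  |a....NNNN
00000050  3e cd cd cd cd cd 93 12  12 12 12 12 3b 42 0d de  |>........
00000060  c9 e2 e2 f4 c7 df b2 8b  06 eb c1 c1 c1 c1 c1 c1  |.........
00000070  c1 a1 d1 c9 c9 c9 c9 c9  c9 c9 c9 b2 b2 b2 b2 b2  |.........
00000080  b2 ef b1 a1 a1 a1 a1 a1  a1 a1 55 b4 22 22 46 46  |.........
00000090  46 98 98 98 98 98 98                              |F......  
                                                                      
                                                                      
                                                                      
                                                                      
                                                                      


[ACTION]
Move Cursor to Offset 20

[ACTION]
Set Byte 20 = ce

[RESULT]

00000000  56 8d 5d 9f e6 10 50 4b  56 07 5c 25 25 25 25 25  |V.]...PKV
00000010  25 25 25 b6 CE fe 23 40  9a d3 a0 58 09 a0 fe bd  |%%%...#@.
00000020  c2 d6 e0 4d 4d 4d 4d 4d  4d 4d 73 df 94 7a 4b bb  |...MMMMMM
00000030  73 e8 21 ce 1d 4f 4f e9  9f 6d bc e6 97 86 a0 93  |s.!..OO..
00000040  61 7f eb 12 12 4e 4e 4e  4e 4e 4e 4e fc fc fc fc  |a....NNNN
00000050  3e cd cd cd cd cd 93 12  12 12 12 12 3b 42 0d de  |>........
00000060  c9 e2 e2 f4 c7 df b2 8b  06 eb c1 c1 c1 c1 c1 c1  |.........
00000070  c1 a1 d1 c9 c9 c9 c9 c9  c9 c9 c9 b2 b2 b2 b2 b2  |.........
00000080  b2 ef b1 a1 a1 a1 a1 a1  a1 a1 55 b4 22 22 46 46  |.........
00000090  46 98 98 98 98 98 98                              |F......  
                                                                      
                                                                      
                                                                      
                                                                      
                                                                      


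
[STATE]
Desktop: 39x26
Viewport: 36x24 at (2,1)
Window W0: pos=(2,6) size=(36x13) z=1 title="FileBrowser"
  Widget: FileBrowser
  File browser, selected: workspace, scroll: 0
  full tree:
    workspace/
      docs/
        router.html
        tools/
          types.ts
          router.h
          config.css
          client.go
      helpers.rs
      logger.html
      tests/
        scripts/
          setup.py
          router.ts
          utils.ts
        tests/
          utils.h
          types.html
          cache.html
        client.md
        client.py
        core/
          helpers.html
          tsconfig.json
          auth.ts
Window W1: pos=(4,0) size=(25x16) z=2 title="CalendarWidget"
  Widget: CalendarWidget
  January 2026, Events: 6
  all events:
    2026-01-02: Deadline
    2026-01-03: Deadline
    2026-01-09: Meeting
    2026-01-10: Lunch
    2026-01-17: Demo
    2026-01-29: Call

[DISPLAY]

  ┃ CalendarWidget        ┃         
  ┠───────────────────────┨         
  ┃      January 2026     ┃         
  ┃Mo Tu We Th Fr Sa Su   ┃         
  ┃          1  2*  3*  4 ┃         
┏━┃ 5  6  7  8  9* 10* 11 ┃━━━━━━━━┓
┃ ┃12 13 14 15 16 17* 18  ┃        ┃
┠─┃19 20 21 22 23 24 25   ┃────────┨
┃>┃26 27 28 29* 30 31     ┃        ┃
┃ ┃                       ┃        ┃
┃ ┃                       ┃        ┃
┃ ┃                       ┃        ┃
┃ ┃                       ┃        ┃
┃ ┃                       ┃        ┃
┃ ┗━━━━━━━━━━━━━━━━━━━━━━━┛        ┃
┃                                  ┃
┃                                  ┃
┗━━━━━━━━━━━━━━━━━━━━━━━━━━━━━━━━━━┛
                                    
                                    
                                    
                                    
                                    
                                    


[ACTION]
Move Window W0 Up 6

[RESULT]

┃ ┃ CalendarWidget        ┃        ┃
┠─┠───────────────────────┨────────┨
┃>┃      January 2026     ┃        ┃
┃ ┃Mo Tu We Th Fr Sa Su   ┃        ┃
┃ ┃          1  2*  3*  4 ┃        ┃
┃ ┃ 5  6  7  8  9* 10* 11 ┃        ┃
┃ ┃12 13 14 15 16 17* 18  ┃        ┃
┃ ┃19 20 21 22 23 24 25   ┃        ┃
┃ ┃26 27 28 29* 30 31     ┃        ┃
┃ ┃                       ┃        ┃
┃ ┃                       ┃        ┃
┗━┃                       ┃━━━━━━━━┛
  ┃                       ┃         
  ┃                       ┃         
  ┗━━━━━━━━━━━━━━━━━━━━━━━┛         
                                    
                                    
                                    
                                    
                                    
                                    
                                    
                                    
                                    


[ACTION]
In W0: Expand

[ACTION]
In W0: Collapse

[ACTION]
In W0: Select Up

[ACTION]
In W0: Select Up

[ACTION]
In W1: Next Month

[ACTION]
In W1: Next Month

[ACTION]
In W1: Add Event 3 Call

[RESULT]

┃ ┃ CalendarWidget        ┃        ┃
┠─┠───────────────────────┨────────┨
┃>┃       March 2026      ┃        ┃
┃ ┃Mo Tu We Th Fr Sa Su   ┃        ┃
┃ ┃                   1   ┃        ┃
┃ ┃ 2  3*  4  5  6  7  8  ┃        ┃
┃ ┃ 9 10 11 12 13 14 15   ┃        ┃
┃ ┃16 17 18 19 20 21 22   ┃        ┃
┃ ┃23 24 25 26 27 28 29   ┃        ┃
┃ ┃30 31                  ┃        ┃
┃ ┃                       ┃        ┃
┗━┃                       ┃━━━━━━━━┛
  ┃                       ┃         
  ┃                       ┃         
  ┗━━━━━━━━━━━━━━━━━━━━━━━┛         
                                    
                                    
                                    
                                    
                                    
                                    
                                    
                                    
                                    


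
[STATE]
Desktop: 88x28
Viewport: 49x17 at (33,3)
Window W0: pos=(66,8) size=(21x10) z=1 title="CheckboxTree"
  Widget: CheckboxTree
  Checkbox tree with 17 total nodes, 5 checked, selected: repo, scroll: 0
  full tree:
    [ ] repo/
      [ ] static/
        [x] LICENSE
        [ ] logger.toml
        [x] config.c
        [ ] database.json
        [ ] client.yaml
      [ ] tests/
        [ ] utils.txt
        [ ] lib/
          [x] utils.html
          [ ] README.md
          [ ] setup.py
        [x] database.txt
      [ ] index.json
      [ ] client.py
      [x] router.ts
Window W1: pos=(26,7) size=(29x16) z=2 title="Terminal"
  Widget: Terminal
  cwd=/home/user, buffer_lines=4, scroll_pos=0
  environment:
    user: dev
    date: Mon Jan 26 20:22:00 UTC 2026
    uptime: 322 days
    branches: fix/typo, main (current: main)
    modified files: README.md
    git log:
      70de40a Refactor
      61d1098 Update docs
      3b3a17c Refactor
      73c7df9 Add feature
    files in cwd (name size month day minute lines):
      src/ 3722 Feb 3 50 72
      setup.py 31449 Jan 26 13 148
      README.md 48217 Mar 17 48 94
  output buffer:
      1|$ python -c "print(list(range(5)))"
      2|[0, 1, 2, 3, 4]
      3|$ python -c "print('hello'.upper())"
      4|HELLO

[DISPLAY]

                                                 
                                                 
                                                 
                                                 
━━━━━━━━━━━━━━━━━━━━━┓                           
nal                  ┃           ┏━━━━━━━━━━━━━━━
─────────────────────┨           ┃ CheckboxTree  
on -c "print(list(ran┃           ┠───────────────
 2, 3, 4]            ┃           ┃>[-] repo/     
on -c "print('hello'.┃           ┃   [-] static/ 
                     ┃           ┃     [x] LICENS
                     ┃           ┃     [ ] logger
                     ┃           ┃     [x] config
                     ┃           ┃     [ ] databa
                     ┃           ┗━━━━━━━━━━━━━━━
                     ┃                           
                     ┃                           


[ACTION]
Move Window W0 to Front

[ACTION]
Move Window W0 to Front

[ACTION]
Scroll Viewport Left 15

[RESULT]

                                                 
                                                 
                                                 
                                                 
        ┏━━━━━━━━━━━━━━━━━━━━━━━━━━━┓            
        ┃ Terminal                  ┃           ┏
        ┠───────────────────────────┨           ┃
        ┃$ python -c "print(list(ran┃           ┠
        ┃[0, 1, 2, 3, 4]            ┃           ┃
        ┃$ python -c "print('hello'.┃           ┃
        ┃HELLO                      ┃           ┃
        ┃$ █                        ┃           ┃
        ┃                           ┃           ┃
        ┃                           ┃           ┃
        ┃                           ┃           ┗
        ┃                           ┃            
        ┃                           ┃            


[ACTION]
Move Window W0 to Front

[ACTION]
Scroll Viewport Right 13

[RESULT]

                                                 
                                                 
                                                 
                                                 
━━━━━━━━━━━━━━━━━━━━━━━┓                         
minal                  ┃           ┏━━━━━━━━━━━━━
───────────────────────┨           ┃ CheckboxTree
thon -c "print(list(ran┃           ┠─────────────
1, 2, 3, 4]            ┃           ┃>[-] repo/   
thon -c "print('hello'.┃           ┃   [-] static
O                      ┃           ┃     [x] LICE
                       ┃           ┃     [ ] logg
                       ┃           ┃     [x] conf
                       ┃           ┃     [ ] data
                       ┃           ┗━━━━━━━━━━━━━
                       ┃                         
                       ┃                         


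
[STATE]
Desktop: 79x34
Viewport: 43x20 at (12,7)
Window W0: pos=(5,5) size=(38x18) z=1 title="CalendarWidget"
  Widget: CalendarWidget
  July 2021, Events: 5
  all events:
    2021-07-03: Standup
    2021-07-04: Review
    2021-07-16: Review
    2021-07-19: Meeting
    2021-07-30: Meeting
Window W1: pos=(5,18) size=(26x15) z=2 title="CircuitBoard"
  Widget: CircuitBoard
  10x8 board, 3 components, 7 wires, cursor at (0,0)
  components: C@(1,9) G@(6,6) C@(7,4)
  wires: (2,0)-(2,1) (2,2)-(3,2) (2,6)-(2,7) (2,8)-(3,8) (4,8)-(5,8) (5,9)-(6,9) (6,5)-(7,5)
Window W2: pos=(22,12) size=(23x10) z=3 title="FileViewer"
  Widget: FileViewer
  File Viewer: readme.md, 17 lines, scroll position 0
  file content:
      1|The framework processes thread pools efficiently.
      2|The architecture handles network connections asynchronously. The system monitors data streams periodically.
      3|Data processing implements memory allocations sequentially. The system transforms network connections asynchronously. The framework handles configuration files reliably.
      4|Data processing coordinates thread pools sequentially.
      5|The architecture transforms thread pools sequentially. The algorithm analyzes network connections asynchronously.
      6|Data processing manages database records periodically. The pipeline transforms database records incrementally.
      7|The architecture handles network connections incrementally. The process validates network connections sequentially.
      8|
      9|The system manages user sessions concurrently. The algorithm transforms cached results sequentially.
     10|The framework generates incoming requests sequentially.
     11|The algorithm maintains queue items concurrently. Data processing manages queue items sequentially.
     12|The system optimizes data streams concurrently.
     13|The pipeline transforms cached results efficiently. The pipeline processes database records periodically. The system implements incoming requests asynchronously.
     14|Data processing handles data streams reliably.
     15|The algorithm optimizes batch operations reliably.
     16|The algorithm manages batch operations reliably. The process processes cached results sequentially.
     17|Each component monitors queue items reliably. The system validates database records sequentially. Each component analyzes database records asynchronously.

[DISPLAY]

──────────────────────────────┨            
       July 2021              ┃            
We Th Fr Sa Su                ┃            
    1  2  3*  4*              ┃            
 7  8  9 10 11                ┃            
14 15 16* ┏━━━━━━━━━━━━━━━━━━━━━┓          
 21 22 23 ┃ FileViewer          ┃          
28 29 30* ┠─────────────────────┨          
          ┃The framework proces▲┃          
          ┃The architecture han█┃          
          ┃Data processing impl░┃          
━━━━━━━━━━┃Data processing coor░┃          
itBoard   ┃The architecture tra░┃          
──────────┃Data processing mana▼┃          
 2 3 4 5 6┗━━━━━━━━━━━━━━━━━━━━━┛          
                  ┃━━━━━━━━━━━┛            
                  ┃                        
                  ┃                        
                  ┃                        
─ ·   ·           ┃                        


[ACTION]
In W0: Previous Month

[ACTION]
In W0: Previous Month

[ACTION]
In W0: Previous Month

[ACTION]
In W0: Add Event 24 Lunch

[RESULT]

──────────────────────────────┨            
       April 2021             ┃            
We Th Fr Sa Su                ┃            
    1  2  3  4                ┃            
 7  8  9 10 11                ┃            
14 15 16 1┏━━━━━━━━━━━━━━━━━━━━━┓          
21 22 23 2┃ FileViewer          ┃          
28 29 30  ┠─────────────────────┨          
          ┃The framework proces▲┃          
          ┃The architecture han█┃          
          ┃Data processing impl░┃          
━━━━━━━━━━┃Data processing coor░┃          
itBoard   ┃The architecture tra░┃          
──────────┃Data processing mana▼┃          
 2 3 4 5 6┗━━━━━━━━━━━━━━━━━━━━━┛          
                  ┃━━━━━━━━━━━┛            
                  ┃                        
                  ┃                        
                  ┃                        
─ ·   ·           ┃                        


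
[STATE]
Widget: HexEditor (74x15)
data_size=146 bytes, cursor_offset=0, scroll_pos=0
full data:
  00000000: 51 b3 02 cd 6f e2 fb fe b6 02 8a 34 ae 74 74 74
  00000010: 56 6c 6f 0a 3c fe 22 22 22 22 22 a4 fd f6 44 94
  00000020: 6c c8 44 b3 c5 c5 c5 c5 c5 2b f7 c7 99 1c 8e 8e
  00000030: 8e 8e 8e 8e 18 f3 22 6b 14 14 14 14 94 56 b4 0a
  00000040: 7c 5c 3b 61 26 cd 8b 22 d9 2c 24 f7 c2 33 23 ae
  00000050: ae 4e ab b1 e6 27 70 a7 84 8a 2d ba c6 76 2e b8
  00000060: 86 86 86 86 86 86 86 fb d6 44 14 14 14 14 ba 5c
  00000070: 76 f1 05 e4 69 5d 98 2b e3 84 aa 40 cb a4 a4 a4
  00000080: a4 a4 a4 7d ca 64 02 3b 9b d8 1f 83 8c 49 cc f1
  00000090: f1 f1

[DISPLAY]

00000000  51 b3 02 cd 6f e2 fb fe  b6 02 8a 34 ae 74 74 74  |Q...o......4.
00000010  56 6c 6f 0a 3c fe 22 22  22 22 22 a4 fd f6 44 94  |Vlo.<."""""..
00000020  6c c8 44 b3 c5 c5 c5 c5  c5 2b f7 c7 99 1c 8e 8e  |l.D......+...
00000030  8e 8e 8e 8e 18 f3 22 6b  14 14 14 14 94 56 b4 0a  |......"k.....
00000040  7c 5c 3b 61 26 cd 8b 22  d9 2c 24 f7 c2 33 23 ae  ||\;a&..".,$..
00000050  ae 4e ab b1 e6 27 70 a7  84 8a 2d ba c6 76 2e b8  |.N...'p...-..
00000060  86 86 86 86 86 86 86 fb  d6 44 14 14 14 14 ba 5c  |.........D...
00000070  76 f1 05 e4 69 5d 98 2b  e3 84 aa 40 cb a4 a4 a4  |v...i].+...@.
00000080  a4 a4 a4 7d ca 64 02 3b  9b d8 1f 83 8c 49 cc f1  |...}.d.;.....
00000090  f1 f1                                             |..           
                                                                          
                                                                          
                                                                          
                                                                          
                                                                          


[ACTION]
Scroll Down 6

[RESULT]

00000060  86 86 86 86 86 86 86 fb  d6 44 14 14 14 14 ba 5c  |.........D...
00000070  76 f1 05 e4 69 5d 98 2b  e3 84 aa 40 cb a4 a4 a4  |v...i].+...@.
00000080  a4 a4 a4 7d ca 64 02 3b  9b d8 1f 83 8c 49 cc f1  |...}.d.;.....
00000090  f1 f1                                             |..           
                                                                          
                                                                          
                                                                          
                                                                          
                                                                          
                                                                          
                                                                          
                                                                          
                                                                          
                                                                          
                                                                          


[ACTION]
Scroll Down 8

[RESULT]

00000090  f1 f1                                             |..           
                                                                          
                                                                          
                                                                          
                                                                          
                                                                          
                                                                          
                                                                          
                                                                          
                                                                          
                                                                          
                                                                          
                                                                          
                                                                          
                                                                          


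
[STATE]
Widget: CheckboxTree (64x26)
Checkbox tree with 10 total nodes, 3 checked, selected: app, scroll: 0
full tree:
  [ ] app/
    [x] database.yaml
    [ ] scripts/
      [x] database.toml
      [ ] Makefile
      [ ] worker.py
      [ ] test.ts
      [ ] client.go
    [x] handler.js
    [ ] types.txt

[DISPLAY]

>[-] app/                                                       
   [x] database.yaml                                            
   [-] scripts/                                                 
     [x] database.toml                                          
     [ ] Makefile                                               
     [ ] worker.py                                              
     [ ] test.ts                                                
     [ ] client.go                                              
   [x] handler.js                                               
   [ ] types.txt                                                
                                                                
                                                                
                                                                
                                                                
                                                                
                                                                
                                                                
                                                                
                                                                
                                                                
                                                                
                                                                
                                                                
                                                                
                                                                
                                                                


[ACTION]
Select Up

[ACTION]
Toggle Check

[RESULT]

>[x] app/                                                       
   [x] database.yaml                                            
   [x] scripts/                                                 
     [x] database.toml                                          
     [x] Makefile                                               
     [x] worker.py                                              
     [x] test.ts                                                
     [x] client.go                                              
   [x] handler.js                                               
   [x] types.txt                                                
                                                                
                                                                
                                                                
                                                                
                                                                
                                                                
                                                                
                                                                
                                                                
                                                                
                                                                
                                                                
                                                                
                                                                
                                                                
                                                                


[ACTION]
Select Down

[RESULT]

 [x] app/                                                       
>  [x] database.yaml                                            
   [x] scripts/                                                 
     [x] database.toml                                          
     [x] Makefile                                               
     [x] worker.py                                              
     [x] test.ts                                                
     [x] client.go                                              
   [x] handler.js                                               
   [x] types.txt                                                
                                                                
                                                                
                                                                
                                                                
                                                                
                                                                
                                                                
                                                                
                                                                
                                                                
                                                                
                                                                
                                                                
                                                                
                                                                
                                                                


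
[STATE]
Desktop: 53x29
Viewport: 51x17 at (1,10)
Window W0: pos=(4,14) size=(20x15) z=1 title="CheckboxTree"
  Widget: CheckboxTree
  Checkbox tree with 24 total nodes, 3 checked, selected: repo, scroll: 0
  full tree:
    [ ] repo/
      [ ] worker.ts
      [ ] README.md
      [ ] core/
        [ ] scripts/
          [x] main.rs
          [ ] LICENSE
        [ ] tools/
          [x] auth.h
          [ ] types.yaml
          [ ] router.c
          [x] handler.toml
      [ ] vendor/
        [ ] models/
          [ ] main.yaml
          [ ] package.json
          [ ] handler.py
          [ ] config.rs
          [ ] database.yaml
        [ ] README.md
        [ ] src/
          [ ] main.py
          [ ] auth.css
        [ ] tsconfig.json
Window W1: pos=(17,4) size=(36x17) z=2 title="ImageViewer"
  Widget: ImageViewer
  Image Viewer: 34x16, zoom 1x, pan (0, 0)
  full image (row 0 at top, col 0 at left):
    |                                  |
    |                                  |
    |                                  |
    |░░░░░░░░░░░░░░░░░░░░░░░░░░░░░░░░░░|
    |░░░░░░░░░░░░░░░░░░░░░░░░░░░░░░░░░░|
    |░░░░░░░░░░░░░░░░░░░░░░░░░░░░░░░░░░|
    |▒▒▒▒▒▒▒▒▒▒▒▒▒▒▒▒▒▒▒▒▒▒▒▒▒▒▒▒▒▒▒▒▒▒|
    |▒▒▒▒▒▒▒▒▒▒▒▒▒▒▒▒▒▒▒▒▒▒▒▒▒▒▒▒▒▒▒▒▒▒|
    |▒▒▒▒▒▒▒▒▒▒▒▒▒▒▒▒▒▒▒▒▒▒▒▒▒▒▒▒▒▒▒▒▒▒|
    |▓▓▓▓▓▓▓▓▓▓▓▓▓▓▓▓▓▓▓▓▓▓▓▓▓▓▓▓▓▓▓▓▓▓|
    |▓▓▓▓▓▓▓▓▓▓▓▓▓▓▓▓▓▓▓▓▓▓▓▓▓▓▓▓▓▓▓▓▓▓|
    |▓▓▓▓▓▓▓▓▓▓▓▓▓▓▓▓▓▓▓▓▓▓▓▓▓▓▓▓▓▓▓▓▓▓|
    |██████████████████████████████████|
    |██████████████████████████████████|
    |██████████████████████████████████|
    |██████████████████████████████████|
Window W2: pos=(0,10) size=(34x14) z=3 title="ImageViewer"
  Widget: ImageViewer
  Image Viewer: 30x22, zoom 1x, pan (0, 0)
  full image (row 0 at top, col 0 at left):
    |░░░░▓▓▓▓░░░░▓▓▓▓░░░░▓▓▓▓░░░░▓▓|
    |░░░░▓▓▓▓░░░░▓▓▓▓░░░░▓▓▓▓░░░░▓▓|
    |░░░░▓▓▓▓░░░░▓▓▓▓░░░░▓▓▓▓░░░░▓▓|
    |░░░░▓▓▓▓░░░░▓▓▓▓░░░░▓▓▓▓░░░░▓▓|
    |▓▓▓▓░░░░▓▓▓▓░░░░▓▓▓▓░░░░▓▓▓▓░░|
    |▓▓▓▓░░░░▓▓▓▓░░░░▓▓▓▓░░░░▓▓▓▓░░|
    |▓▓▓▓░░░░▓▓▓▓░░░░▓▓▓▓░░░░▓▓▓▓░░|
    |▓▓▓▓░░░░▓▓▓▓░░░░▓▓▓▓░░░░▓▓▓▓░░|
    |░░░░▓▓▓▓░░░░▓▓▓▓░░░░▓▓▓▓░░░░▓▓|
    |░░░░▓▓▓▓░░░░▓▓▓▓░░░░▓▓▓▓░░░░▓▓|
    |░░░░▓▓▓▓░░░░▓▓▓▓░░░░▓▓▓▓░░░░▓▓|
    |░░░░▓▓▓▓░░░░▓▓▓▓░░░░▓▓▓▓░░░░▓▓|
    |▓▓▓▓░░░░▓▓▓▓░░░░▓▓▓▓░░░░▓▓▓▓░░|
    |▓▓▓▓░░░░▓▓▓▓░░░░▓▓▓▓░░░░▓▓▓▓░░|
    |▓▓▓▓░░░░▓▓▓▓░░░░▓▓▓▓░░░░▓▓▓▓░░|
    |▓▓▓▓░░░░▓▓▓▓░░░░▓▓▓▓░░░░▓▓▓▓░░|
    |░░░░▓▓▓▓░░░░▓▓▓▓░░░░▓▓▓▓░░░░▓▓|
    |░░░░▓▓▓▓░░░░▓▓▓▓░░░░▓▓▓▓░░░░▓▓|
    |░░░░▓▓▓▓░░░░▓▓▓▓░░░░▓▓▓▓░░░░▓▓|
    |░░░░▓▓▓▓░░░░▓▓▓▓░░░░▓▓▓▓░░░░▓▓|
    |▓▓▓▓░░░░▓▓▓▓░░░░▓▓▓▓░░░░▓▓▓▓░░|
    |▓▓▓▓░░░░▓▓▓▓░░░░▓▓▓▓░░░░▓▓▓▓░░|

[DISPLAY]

━━━━━━━━━━━━━━━━━━━━━━━━━━━━━━━━┓░░░░░░░░░░░░░░░░░░
 ImageViewer                    ┃░░░░░░░░░░░░░░░░░░
────────────────────────────────┨░░░░░░░░░░░░░░░░░░
░░░░▓▓▓▓░░░░▓▓▓▓░░░░▓▓▓▓░░░░▓▓  ┃▒▒▒▒▒▒▒▒▒▒▒▒▒▒▒▒▒▒
░░░░▓▓▓▓░░░░▓▓▓▓░░░░▓▓▓▓░░░░▓▓  ┃▒▒▒▒▒▒▒▒▒▒▒▒▒▒▒▒▒▒
░░░░▓▓▓▓░░░░▓▓▓▓░░░░▓▓▓▓░░░░▓▓  ┃▒▒▒▒▒▒▒▒▒▒▒▒▒▒▒▒▒▒
░░░░▓▓▓▓░░░░▓▓▓▓░░░░▓▓▓▓░░░░▓▓  ┃▓▓▓▓▓▓▓▓▓▓▓▓▓▓▓▓▓▓
▓▓▓▓░░░░▓▓▓▓░░░░▓▓▓▓░░░░▓▓▓▓░░  ┃▓▓▓▓▓▓▓▓▓▓▓▓▓▓▓▓▓▓
▓▓▓▓░░░░▓▓▓▓░░░░▓▓▓▓░░░░▓▓▓▓░░  ┃▓▓▓▓▓▓▓▓▓▓▓▓▓▓▓▓▓▓
▓▓▓▓░░░░▓▓▓▓░░░░▓▓▓▓░░░░▓▓▓▓░░  ┃██████████████████
▓▓▓▓░░░░▓▓▓▓░░░░▓▓▓▓░░░░▓▓▓▓░░  ┃━━━━━━━━━━━━━━━━━━
░░░░▓▓▓▓░░░░▓▓▓▓░░░░▓▓▓▓░░░░▓▓  ┃                  
░░░░▓▓▓▓░░░░▓▓▓▓░░░░▓▓▓▓░░░░▓▓  ┃                  
━━━━━━━━━━━━━━━━━━━━━━━━━━━━━━━━┛                  
   ┃     [-] tools/   ┃                            
   ┃       [x] auth.h ┃                            
   ┃       [ ] types.y┃                            


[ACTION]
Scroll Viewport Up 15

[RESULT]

                                                   
                                                   
                                                   
                                                   
                ┏━━━━━━━━━━━━━━━━━━━━━━━━━━━━━━━━━━
                ┃ ImageViewer                      
                ┠──────────────────────────────────
                ┃                                  
                ┃                                  
                ┃                                  
━━━━━━━━━━━━━━━━━━━━━━━━━━━━━━━━┓░░░░░░░░░░░░░░░░░░
 ImageViewer                    ┃░░░░░░░░░░░░░░░░░░
────────────────────────────────┨░░░░░░░░░░░░░░░░░░
░░░░▓▓▓▓░░░░▓▓▓▓░░░░▓▓▓▓░░░░▓▓  ┃▒▒▒▒▒▒▒▒▒▒▒▒▒▒▒▒▒▒
░░░░▓▓▓▓░░░░▓▓▓▓░░░░▓▓▓▓░░░░▓▓  ┃▒▒▒▒▒▒▒▒▒▒▒▒▒▒▒▒▒▒
░░░░▓▓▓▓░░░░▓▓▓▓░░░░▓▓▓▓░░░░▓▓  ┃▒▒▒▒▒▒▒▒▒▒▒▒▒▒▒▒▒▒
░░░░▓▓▓▓░░░░▓▓▓▓░░░░▓▓▓▓░░░░▓▓  ┃▓▓▓▓▓▓▓▓▓▓▓▓▓▓▓▓▓▓


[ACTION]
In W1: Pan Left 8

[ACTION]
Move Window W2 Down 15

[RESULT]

                                                   
                                                   
                                                   
                                                   
                ┏━━━━━━━━━━━━━━━━━━━━━━━━━━━━━━━━━━
                ┃ ImageViewer                      
                ┠──────────────────────────────────
                ┃                                  
                ┃                                  
                ┃                                  
                ┃░░░░░░░░░░░░░░░░░░░░░░░░░░░░░░░░░░
                ┃░░░░░░░░░░░░░░░░░░░░░░░░░░░░░░░░░░
                ┃░░░░░░░░░░░░░░░░░░░░░░░░░░░░░░░░░░
                ┃▒▒▒▒▒▒▒▒▒▒▒▒▒▒▒▒▒▒▒▒▒▒▒▒▒▒▒▒▒▒▒▒▒▒
   ┏━━━━━━━━━━━━┃▒▒▒▒▒▒▒▒▒▒▒▒▒▒▒▒▒▒▒▒▒▒▒▒▒▒▒▒▒▒▒▒▒▒
━━━━━━━━━━━━━━━━━━━━━━━━━━━━━━━━┓▒▒▒▒▒▒▒▒▒▒▒▒▒▒▒▒▒▒
 ImageViewer                    ┃▓▓▓▓▓▓▓▓▓▓▓▓▓▓▓▓▓▓
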